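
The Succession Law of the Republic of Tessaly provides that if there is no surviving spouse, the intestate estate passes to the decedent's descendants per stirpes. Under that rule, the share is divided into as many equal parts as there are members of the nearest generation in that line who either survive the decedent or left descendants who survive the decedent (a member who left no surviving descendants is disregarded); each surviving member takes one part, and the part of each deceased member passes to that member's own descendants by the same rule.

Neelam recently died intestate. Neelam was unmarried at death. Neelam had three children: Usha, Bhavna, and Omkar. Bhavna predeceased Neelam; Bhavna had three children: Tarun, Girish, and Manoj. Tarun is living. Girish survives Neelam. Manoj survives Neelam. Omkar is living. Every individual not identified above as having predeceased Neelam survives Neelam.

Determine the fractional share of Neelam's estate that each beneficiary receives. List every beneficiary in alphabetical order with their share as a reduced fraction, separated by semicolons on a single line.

Girish 1/9; Manoj 1/9; Omkar 1/3; Tarun 1/9; Usha 1/3

There is no surviving spouse, so the entire estate passes to Neelam's descendants per stirpes.
The estate is divided into 3 equal shares of 1/3 among Usha, Bhavna, Omkar.
Usha is living and takes 1/3.
Bhavna predeceased; the 1/3 allotted to Bhavna's branch passes to Bhavna's issue by representation.
The 1/3 is divided into 3 equal shares of 1/9 among Tarun, Girish, Manoj.
Tarun is living and takes 1/9.
Girish is living and takes 1/9.
Manoj is living and takes 1/9.
Omkar is living and takes 1/3.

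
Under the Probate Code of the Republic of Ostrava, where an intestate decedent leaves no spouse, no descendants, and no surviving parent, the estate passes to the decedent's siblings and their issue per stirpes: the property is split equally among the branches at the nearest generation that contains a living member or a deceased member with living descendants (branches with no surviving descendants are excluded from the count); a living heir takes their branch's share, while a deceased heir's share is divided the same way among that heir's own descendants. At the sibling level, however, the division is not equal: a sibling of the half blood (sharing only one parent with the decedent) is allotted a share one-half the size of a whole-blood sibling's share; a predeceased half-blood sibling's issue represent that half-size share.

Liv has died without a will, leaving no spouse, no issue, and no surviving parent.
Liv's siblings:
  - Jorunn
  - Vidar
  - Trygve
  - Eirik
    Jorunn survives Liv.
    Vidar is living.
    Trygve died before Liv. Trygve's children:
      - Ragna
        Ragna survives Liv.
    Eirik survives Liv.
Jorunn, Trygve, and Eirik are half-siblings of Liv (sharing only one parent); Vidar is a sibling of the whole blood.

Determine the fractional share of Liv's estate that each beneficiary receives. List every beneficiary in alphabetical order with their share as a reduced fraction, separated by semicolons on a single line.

Eirik 1/5; Jorunn 1/5; Ragna 1/5; Vidar 2/5

No spouse, descendants, or parent survives, so the estate passes to Liv's siblings per stirpes.
Half-blood siblings count for one-half the weight of whole-blood siblings at the initial division.
Dividing 1 in proportion to weights (total weight 5/2): Jorunn (weight 1/2) → 1/5; Vidar (weight 1) → 2/5; Trygve (weight 1/2) → 1/5; Eirik (weight 1/2) → 1/5.
Jorunn is living and takes 1/5.
Vidar is living and takes 2/5.
Trygve predeceased; the 1/5 allotted to Trygve's branch passes to Trygve's issue by representation.
Ragna is the sole taker at this level and receives the full 1/5.
Eirik is living and takes 1/5.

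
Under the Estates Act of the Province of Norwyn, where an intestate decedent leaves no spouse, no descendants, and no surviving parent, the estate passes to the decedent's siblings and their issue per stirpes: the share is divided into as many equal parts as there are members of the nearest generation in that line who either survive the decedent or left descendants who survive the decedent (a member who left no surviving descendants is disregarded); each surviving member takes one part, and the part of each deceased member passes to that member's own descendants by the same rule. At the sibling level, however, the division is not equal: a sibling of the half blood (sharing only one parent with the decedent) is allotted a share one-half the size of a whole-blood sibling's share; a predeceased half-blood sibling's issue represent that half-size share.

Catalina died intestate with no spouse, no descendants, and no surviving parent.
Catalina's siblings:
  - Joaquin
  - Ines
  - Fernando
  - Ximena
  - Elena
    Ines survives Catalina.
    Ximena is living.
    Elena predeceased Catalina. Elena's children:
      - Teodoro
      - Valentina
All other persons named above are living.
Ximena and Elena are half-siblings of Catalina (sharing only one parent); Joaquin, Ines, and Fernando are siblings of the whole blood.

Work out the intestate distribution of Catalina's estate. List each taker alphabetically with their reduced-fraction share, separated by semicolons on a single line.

No spouse, descendants, or parent survives, so the estate passes to Catalina's siblings per stirpes.
Half-blood siblings count for one-half the weight of whole-blood siblings at the initial division.
Dividing 1 in proportion to weights (total weight 4): Joaquin (weight 1) → 1/4; Ines (weight 1) → 1/4; Fernando (weight 1) → 1/4; Ximena (weight 1/2) → 1/8; Elena (weight 1/2) → 1/8.
Joaquin is living and takes 1/4.
Ines is living and takes 1/4.
Fernando is living and takes 1/4.
Ximena is living and takes 1/8.
Elena predeceased; the 1/8 allotted to Elena's branch passes to Elena's issue by representation.
The 1/8 is divided into 2 equal shares of 1/16 among Teodoro, Valentina.
Teodoro is living and takes 1/16.
Valentina is living and takes 1/16.

Fernando 1/4; Ines 1/4; Joaquin 1/4; Teodoro 1/16; Valentina 1/16; Ximena 1/8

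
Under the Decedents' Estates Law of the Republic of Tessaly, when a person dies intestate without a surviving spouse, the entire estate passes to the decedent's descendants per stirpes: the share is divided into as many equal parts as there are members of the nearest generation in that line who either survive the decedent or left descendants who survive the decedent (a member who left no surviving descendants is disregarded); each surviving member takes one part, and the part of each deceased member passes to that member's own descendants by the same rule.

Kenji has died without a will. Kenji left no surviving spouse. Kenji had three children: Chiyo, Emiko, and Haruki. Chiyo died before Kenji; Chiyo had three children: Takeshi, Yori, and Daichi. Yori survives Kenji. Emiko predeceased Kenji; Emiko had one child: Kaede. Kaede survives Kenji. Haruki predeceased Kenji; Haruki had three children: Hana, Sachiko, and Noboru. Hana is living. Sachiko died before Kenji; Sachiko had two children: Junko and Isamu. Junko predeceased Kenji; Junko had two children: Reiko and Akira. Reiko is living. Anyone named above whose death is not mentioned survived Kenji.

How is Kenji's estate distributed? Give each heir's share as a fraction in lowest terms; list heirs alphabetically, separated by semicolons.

There is no surviving spouse, so the entire estate passes to Kenji's descendants per stirpes.
The estate is divided into 3 equal shares of 1/3 among Chiyo, Emiko, Haruki.
Chiyo predeceased; the 1/3 allotted to Chiyo's branch passes to Chiyo's issue by representation.
The 1/3 is divided into 3 equal shares of 1/9 among Takeshi, Yori, Daichi.
Takeshi is living and takes 1/9.
Yori is living and takes 1/9.
Daichi is living and takes 1/9.
Emiko predeceased; the 1/3 allotted to Emiko's branch passes to Emiko's issue by representation.
Kaede is the sole taker at this level and receives the full 1/3.
Haruki predeceased; the 1/3 allotted to Haruki's branch passes to Haruki's issue by representation.
The 1/3 is divided into 3 equal shares of 1/9 among Hana, Sachiko, Noboru.
Hana is living and takes 1/9.
Sachiko predeceased; the 1/9 allotted to Sachiko's branch passes to Sachiko's issue by representation.
The 1/9 is divided into 2 equal shares of 1/18 among Junko, Isamu.
Junko predeceased; the 1/18 allotted to Junko's branch passes to Junko's issue by representation.
The 1/18 is divided into 2 equal shares of 1/36 among Reiko, Akira.
Reiko is living and takes 1/36.
Akira is living and takes 1/36.
Isamu is living and takes 1/18.
Noboru is living and takes 1/9.

Akira 1/36; Daichi 1/9; Hana 1/9; Isamu 1/18; Kaede 1/3; Noboru 1/9; Reiko 1/36; Takeshi 1/9; Yori 1/9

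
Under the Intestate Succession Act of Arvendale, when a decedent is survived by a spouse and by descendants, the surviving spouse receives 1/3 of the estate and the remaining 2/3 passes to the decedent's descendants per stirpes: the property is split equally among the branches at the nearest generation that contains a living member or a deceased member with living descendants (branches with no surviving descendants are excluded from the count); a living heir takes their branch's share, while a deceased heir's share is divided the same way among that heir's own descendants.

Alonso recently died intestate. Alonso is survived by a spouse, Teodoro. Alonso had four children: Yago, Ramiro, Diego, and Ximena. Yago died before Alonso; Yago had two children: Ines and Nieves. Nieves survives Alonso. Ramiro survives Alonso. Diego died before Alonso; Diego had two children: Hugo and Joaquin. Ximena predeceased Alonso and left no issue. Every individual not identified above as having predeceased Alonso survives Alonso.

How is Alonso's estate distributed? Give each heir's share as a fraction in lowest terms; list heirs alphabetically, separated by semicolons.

Hugo 1/9; Ines 1/9; Joaquin 1/9; Nieves 1/9; Ramiro 2/9; Teodoro 1/3

Teodoro, as surviving spouse, takes 1/3.
The remaining 2/3 passes to Alonso's descendants per stirpes.
Ximena left no surviving issue, so that branch lapses and is disregarded.
The 2/3 is divided into 3 equal shares of 2/9 among Yago, Ramiro, Diego.
Yago predeceased; the 2/9 allotted to Yago's branch passes to Yago's issue by representation.
The 2/9 is divided into 2 equal shares of 1/9 among Ines, Nieves.
Ines is living and takes 1/9.
Nieves is living and takes 1/9.
Ramiro is living and takes 2/9.
Diego predeceased; the 2/9 allotted to Diego's branch passes to Diego's issue by representation.
The 2/9 is divided into 2 equal shares of 1/9 among Hugo, Joaquin.
Hugo is living and takes 1/9.
Joaquin is living and takes 1/9.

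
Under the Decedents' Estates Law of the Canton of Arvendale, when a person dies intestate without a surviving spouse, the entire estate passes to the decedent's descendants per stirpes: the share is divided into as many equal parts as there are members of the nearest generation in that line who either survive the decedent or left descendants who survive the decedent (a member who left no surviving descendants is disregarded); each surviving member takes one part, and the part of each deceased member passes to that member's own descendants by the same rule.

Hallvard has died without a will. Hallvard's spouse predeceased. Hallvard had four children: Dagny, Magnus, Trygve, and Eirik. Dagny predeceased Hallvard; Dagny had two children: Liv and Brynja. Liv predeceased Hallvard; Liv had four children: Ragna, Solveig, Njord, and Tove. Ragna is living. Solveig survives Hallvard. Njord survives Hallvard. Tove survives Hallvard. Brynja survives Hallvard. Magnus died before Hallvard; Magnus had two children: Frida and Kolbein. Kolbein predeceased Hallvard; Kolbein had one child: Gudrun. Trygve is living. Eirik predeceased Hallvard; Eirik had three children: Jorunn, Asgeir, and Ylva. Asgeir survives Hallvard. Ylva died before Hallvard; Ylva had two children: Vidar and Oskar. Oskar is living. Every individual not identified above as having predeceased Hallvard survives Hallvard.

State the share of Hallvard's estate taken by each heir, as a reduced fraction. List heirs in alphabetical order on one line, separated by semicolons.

There is no surviving spouse, so the entire estate passes to Hallvard's descendants per stirpes.
The estate is divided into 4 equal shares of 1/4 among Dagny, Magnus, Trygve, Eirik.
Dagny predeceased; the 1/4 allotted to Dagny's branch passes to Dagny's issue by representation.
The 1/4 is divided into 2 equal shares of 1/8 among Liv, Brynja.
Liv predeceased; the 1/8 allotted to Liv's branch passes to Liv's issue by representation.
The 1/8 is divided into 4 equal shares of 1/32 among Ragna, Solveig, Njord, Tove.
Ragna is living and takes 1/32.
Solveig is living and takes 1/32.
Njord is living and takes 1/32.
Tove is living and takes 1/32.
Brynja is living and takes 1/8.
Magnus predeceased; the 1/4 allotted to Magnus's branch passes to Magnus's issue by representation.
The 1/4 is divided into 2 equal shares of 1/8 among Frida, Kolbein.
Frida is living and takes 1/8.
Kolbein predeceased; the 1/8 allotted to Kolbein's branch passes to Kolbein's issue by representation.
Gudrun is the sole taker at this level and receives the full 1/8.
Trygve is living and takes 1/4.
Eirik predeceased; the 1/4 allotted to Eirik's branch passes to Eirik's issue by representation.
The 1/4 is divided into 3 equal shares of 1/12 among Jorunn, Asgeir, Ylva.
Jorunn is living and takes 1/12.
Asgeir is living and takes 1/12.
Ylva predeceased; the 1/12 allotted to Ylva's branch passes to Ylva's issue by representation.
The 1/12 is divided into 2 equal shares of 1/24 among Vidar, Oskar.
Vidar is living and takes 1/24.
Oskar is living and takes 1/24.

Asgeir 1/12; Brynja 1/8; Frida 1/8; Gudrun 1/8; Jorunn 1/12; Njord 1/32; Oskar 1/24; Ragna 1/32; Solveig 1/32; Tove 1/32; Trygve 1/4; Vidar 1/24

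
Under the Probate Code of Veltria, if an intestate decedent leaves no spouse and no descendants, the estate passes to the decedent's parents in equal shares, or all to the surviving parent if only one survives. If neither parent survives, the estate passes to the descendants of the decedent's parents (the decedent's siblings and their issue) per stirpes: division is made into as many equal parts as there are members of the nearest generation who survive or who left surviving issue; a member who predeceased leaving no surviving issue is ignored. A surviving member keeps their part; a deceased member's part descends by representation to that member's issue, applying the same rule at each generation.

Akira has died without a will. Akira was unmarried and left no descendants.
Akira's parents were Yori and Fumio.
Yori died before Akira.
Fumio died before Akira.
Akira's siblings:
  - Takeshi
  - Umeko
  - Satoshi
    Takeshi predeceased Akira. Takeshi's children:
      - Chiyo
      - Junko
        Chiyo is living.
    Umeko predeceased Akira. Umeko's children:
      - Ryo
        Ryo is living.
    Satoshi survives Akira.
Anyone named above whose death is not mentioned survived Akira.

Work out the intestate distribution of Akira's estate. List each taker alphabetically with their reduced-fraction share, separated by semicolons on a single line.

Chiyo 1/6; Junko 1/6; Ryo 1/3; Satoshi 1/3

Neither parent survives and there are no descendants, so the estate passes to Akira's siblings and their issue per stirpes.
The estate is divided into 3 equal shares of 1/3 among Takeshi, Umeko, Satoshi.
Takeshi predeceased; the 1/3 allotted to Takeshi's branch passes to Takeshi's issue by representation.
The 1/3 is divided into 2 equal shares of 1/6 among Chiyo, Junko.
Chiyo is living and takes 1/6.
Junko is living and takes 1/6.
Umeko predeceased; the 1/3 allotted to Umeko's branch passes to Umeko's issue by representation.
Ryo is the sole taker at this level and receives the full 1/3.
Satoshi is living and takes 1/3.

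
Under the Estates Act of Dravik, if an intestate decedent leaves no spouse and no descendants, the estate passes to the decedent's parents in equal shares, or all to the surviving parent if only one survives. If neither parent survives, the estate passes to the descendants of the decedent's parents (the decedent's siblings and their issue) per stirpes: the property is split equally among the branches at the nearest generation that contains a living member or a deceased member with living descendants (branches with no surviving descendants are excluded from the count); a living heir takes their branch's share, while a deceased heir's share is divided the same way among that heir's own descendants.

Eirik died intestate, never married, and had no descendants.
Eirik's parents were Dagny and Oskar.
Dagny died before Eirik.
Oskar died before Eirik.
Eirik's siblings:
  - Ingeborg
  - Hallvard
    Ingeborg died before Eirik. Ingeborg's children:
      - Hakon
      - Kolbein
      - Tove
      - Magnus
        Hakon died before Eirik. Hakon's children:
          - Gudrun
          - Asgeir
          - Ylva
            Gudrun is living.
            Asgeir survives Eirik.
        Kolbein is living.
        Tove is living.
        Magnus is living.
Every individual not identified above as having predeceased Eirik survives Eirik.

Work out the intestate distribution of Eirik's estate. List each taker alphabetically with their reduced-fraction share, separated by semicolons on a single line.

Neither parent survives and there are no descendants, so the estate passes to Eirik's siblings and their issue per stirpes.
The estate is divided into 2 equal shares of 1/2 among Ingeborg, Hallvard.
Ingeborg predeceased; the 1/2 allotted to Ingeborg's branch passes to Ingeborg's issue by representation.
The 1/2 is divided into 4 equal shares of 1/8 among Hakon, Kolbein, Tove, Magnus.
Hakon predeceased; the 1/8 allotted to Hakon's branch passes to Hakon's issue by representation.
The 1/8 is divided into 3 equal shares of 1/24 among Gudrun, Asgeir, Ylva.
Gudrun is living and takes 1/24.
Asgeir is living and takes 1/24.
Ylva is living and takes 1/24.
Kolbein is living and takes 1/8.
Tove is living and takes 1/8.
Magnus is living and takes 1/8.
Hallvard is living and takes 1/2.

Asgeir 1/24; Gudrun 1/24; Hallvard 1/2; Kolbein 1/8; Magnus 1/8; Tove 1/8; Ylva 1/24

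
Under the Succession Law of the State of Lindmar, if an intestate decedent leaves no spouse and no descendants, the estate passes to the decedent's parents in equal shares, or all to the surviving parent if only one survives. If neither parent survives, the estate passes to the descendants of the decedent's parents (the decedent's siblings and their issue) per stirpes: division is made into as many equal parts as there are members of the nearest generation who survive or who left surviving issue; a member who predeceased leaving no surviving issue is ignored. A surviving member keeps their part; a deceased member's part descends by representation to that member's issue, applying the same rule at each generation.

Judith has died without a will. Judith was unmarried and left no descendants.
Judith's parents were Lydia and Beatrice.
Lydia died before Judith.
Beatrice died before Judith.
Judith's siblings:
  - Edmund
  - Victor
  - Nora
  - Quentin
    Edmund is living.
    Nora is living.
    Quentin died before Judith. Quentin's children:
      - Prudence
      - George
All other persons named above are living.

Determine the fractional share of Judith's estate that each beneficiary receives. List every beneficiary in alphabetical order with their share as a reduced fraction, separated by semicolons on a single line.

Neither parent survives and there are no descendants, so the estate passes to Judith's siblings and their issue per stirpes.
The estate is divided into 4 equal shares of 1/4 among Edmund, Victor, Nora, Quentin.
Edmund is living and takes 1/4.
Victor is living and takes 1/4.
Nora is living and takes 1/4.
Quentin predeceased; the 1/4 allotted to Quentin's branch passes to Quentin's issue by representation.
The 1/4 is divided into 2 equal shares of 1/8 among Prudence, George.
Prudence is living and takes 1/8.
George is living and takes 1/8.

Edmund 1/4; George 1/8; Nora 1/4; Prudence 1/8; Victor 1/4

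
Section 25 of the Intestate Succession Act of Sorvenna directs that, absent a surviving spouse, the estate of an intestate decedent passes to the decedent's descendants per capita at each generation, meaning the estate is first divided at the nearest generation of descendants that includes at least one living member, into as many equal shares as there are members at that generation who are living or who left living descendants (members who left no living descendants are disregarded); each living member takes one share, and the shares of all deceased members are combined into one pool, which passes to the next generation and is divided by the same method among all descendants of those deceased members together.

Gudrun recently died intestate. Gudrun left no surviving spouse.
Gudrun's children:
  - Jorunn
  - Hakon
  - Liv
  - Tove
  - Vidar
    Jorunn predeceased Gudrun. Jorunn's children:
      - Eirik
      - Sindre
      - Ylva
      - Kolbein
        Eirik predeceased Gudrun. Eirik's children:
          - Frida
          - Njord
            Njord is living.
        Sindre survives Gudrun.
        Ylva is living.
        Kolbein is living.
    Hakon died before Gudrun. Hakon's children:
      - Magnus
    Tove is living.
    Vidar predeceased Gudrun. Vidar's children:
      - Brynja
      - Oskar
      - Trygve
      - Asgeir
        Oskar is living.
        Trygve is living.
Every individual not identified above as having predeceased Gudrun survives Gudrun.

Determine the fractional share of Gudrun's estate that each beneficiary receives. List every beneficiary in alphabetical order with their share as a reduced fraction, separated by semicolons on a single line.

There is no surviving spouse, so the entire estate passes to Gudrun's descendants per capita at each generation.
At generation 1 (Jorunn, Hakon, Liv, Tove, Vidar) there are 5 shares of (1)/5 = 1/5 each.
Living: Liv and Tove — each takes 1/5.
Deceased: Jorunn, Hakon, and Vidar. Their combined 3/5 is pooled and carried to generation 2.
At generation 2 (Eirik, Sindre, Ylva, Kolbein, Magnus, Brynja, Oskar, Trygve, Asgeir) there are 9 shares of (3/5)/9 = 1/15 each.
Living: Sindre, Ylva, Kolbein, Magnus, Brynja, Oskar, Trygve, and Asgeir — each takes 1/15.
Deceased: Eirik. That 1/15 share is carried to generation 3.
At generation 3 (Frida, Njord) there are 2 shares of (1/15)/2 = 1/30 each.
Living: Frida and Njord — each takes 1/30.

Asgeir 1/15; Brynja 1/15; Frida 1/30; Kolbein 1/15; Liv 1/5; Magnus 1/15; Njord 1/30; Oskar 1/15; Sindre 1/15; Tove 1/5; Trygve 1/15; Ylva 1/15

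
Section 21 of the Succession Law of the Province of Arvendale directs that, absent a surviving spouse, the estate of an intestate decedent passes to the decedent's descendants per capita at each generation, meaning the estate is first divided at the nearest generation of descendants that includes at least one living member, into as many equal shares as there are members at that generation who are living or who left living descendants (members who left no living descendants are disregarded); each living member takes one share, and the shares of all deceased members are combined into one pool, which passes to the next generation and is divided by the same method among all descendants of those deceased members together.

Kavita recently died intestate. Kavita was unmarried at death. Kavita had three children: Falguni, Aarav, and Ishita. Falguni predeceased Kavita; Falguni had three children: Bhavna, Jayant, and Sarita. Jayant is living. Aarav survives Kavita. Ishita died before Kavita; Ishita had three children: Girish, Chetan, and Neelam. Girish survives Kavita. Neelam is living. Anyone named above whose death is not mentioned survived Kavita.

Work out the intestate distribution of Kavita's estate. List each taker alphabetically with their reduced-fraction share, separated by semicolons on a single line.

There is no surviving spouse, so the entire estate passes to Kavita's descendants per capita at each generation.
At generation 1 (Falguni, Aarav, Ishita) there are 3 shares of (1)/3 = 1/3 each.
Living: Aarav — each takes 1/3.
Deceased: Falguni and Ishita. Their combined 2/3 is pooled and carried to generation 2.
At generation 2 (Bhavna, Jayant, Sarita, Girish, Chetan, Neelam) there are 6 shares of (2/3)/6 = 1/9 each.
Living: Bhavna, Jayant, Sarita, Girish, Chetan, and Neelam — each takes 1/9.

Aarav 1/3; Bhavna 1/9; Chetan 1/9; Girish 1/9; Jayant 1/9; Neelam 1/9; Sarita 1/9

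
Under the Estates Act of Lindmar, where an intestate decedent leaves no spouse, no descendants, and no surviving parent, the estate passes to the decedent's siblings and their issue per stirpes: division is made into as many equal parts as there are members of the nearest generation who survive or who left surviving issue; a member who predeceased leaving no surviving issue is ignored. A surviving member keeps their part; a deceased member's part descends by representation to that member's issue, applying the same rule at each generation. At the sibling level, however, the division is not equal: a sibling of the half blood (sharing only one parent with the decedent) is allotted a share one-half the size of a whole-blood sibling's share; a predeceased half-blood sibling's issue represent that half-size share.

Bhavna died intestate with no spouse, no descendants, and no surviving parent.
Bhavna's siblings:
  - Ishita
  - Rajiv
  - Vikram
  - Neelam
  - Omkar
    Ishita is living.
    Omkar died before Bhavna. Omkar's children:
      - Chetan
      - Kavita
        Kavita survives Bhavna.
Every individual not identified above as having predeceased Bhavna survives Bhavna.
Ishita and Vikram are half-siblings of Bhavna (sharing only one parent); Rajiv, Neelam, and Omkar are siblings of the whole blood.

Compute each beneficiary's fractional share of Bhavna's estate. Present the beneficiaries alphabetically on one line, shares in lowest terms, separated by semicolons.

No spouse, descendants, or parent survives, so the estate passes to Bhavna's siblings per stirpes.
Half-blood siblings count for one-half the weight of whole-blood siblings at the initial division.
Dividing 1 in proportion to weights (total weight 4): Ishita (weight 1/2) → 1/8; Rajiv (weight 1) → 1/4; Vikram (weight 1/2) → 1/8; Neelam (weight 1) → 1/4; Omkar (weight 1) → 1/4.
Ishita is living and takes 1/8.
Rajiv is living and takes 1/4.
Vikram is living and takes 1/8.
Neelam is living and takes 1/4.
Omkar predeceased; the 1/4 allotted to Omkar's branch passes to Omkar's issue by representation.
The 1/4 is divided into 2 equal shares of 1/8 among Chetan, Kavita.
Chetan is living and takes 1/8.
Kavita is living and takes 1/8.

Chetan 1/8; Ishita 1/8; Kavita 1/8; Neelam 1/4; Rajiv 1/4; Vikram 1/8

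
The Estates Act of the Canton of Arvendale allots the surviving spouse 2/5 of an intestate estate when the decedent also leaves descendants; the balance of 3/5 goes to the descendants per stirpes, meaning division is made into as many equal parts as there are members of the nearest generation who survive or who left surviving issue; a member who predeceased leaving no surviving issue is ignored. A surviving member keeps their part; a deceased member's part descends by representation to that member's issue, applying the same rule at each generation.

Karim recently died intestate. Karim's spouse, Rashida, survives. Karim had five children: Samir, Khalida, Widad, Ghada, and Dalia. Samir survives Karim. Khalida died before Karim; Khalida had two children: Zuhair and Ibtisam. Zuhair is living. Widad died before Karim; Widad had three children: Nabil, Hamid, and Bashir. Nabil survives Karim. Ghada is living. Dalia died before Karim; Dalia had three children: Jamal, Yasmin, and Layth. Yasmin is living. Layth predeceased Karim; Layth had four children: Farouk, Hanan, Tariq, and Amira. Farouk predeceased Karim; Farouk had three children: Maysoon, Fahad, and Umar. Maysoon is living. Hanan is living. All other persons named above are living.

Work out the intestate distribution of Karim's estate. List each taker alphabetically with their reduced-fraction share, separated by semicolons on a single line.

Amira 1/100; Bashir 1/25; Fahad 1/300; Ghada 3/25; Hamid 1/25; Hanan 1/100; Ibtisam 3/50; Jamal 1/25; Maysoon 1/300; Nabil 1/25; Rashida 2/5; Samir 3/25; Tariq 1/100; Umar 1/300; Yasmin 1/25; Zuhair 3/50

Rashida, as surviving spouse, takes 2/5.
The remaining 3/5 passes to Karim's descendants per stirpes.
The 3/5 is divided into 5 equal shares of 3/25 among Samir, Khalida, Widad, Ghada, Dalia.
Samir is living and takes 3/25.
Khalida predeceased; the 3/25 allotted to Khalida's branch passes to Khalida's issue by representation.
The 3/25 is divided into 2 equal shares of 3/50 among Zuhair, Ibtisam.
Zuhair is living and takes 3/50.
Ibtisam is living and takes 3/50.
Widad predeceased; the 3/25 allotted to Widad's branch passes to Widad's issue by representation.
The 3/25 is divided into 3 equal shares of 1/25 among Nabil, Hamid, Bashir.
Nabil is living and takes 1/25.
Hamid is living and takes 1/25.
Bashir is living and takes 1/25.
Ghada is living and takes 3/25.
Dalia predeceased; the 3/25 allotted to Dalia's branch passes to Dalia's issue by representation.
The 3/25 is divided into 3 equal shares of 1/25 among Jamal, Yasmin, Layth.
Jamal is living and takes 1/25.
Yasmin is living and takes 1/25.
Layth predeceased; the 1/25 allotted to Layth's branch passes to Layth's issue by representation.
The 1/25 is divided into 4 equal shares of 1/100 among Farouk, Hanan, Tariq, Amira.
Farouk predeceased; the 1/100 allotted to Farouk's branch passes to Farouk's issue by representation.
The 1/100 is divided into 3 equal shares of 1/300 among Maysoon, Fahad, Umar.
Maysoon is living and takes 1/300.
Fahad is living and takes 1/300.
Umar is living and takes 1/300.
Hanan is living and takes 1/100.
Tariq is living and takes 1/100.
Amira is living and takes 1/100.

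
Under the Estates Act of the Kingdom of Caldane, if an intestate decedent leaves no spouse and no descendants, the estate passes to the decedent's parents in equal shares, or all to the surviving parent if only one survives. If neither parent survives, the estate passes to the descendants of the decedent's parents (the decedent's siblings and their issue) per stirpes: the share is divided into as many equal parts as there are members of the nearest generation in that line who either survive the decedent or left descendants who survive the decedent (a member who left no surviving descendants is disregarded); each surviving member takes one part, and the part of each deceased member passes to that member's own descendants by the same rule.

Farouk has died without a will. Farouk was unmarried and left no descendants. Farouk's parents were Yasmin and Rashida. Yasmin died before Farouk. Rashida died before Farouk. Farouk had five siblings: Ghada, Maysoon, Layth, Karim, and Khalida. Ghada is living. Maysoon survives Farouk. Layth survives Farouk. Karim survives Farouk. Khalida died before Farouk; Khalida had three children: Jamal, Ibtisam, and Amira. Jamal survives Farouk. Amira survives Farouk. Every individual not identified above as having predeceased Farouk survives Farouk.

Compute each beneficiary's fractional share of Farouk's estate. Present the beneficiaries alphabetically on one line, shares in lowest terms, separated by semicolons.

Neither parent survives and there are no descendants, so the estate passes to Farouk's siblings and their issue per stirpes.
The estate is divided into 5 equal shares of 1/5 among Ghada, Maysoon, Layth, Karim, Khalida.
Ghada is living and takes 1/5.
Maysoon is living and takes 1/5.
Layth is living and takes 1/5.
Karim is living and takes 1/5.
Khalida predeceased; the 1/5 allotted to Khalida's branch passes to Khalida's issue by representation.
The 1/5 is divided into 3 equal shares of 1/15 among Jamal, Ibtisam, Amira.
Jamal is living and takes 1/15.
Ibtisam is living and takes 1/15.
Amira is living and takes 1/15.

Amira 1/15; Ghada 1/5; Ibtisam 1/15; Jamal 1/15; Karim 1/5; Layth 1/5; Maysoon 1/5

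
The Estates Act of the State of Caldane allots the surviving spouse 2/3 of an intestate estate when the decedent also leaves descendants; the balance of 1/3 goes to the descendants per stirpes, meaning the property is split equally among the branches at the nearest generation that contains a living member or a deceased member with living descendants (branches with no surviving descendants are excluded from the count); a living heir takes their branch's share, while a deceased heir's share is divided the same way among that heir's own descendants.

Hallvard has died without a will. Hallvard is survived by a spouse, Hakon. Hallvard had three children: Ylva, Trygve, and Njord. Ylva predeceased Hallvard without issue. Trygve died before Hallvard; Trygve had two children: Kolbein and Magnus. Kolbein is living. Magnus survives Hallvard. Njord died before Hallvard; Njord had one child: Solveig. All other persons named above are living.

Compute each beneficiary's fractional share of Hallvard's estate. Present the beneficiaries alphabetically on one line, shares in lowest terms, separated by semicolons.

Hakon 2/3; Kolbein 1/12; Magnus 1/12; Solveig 1/6

Hakon, as surviving spouse, takes 2/3.
The remaining 1/3 passes to Hallvard's descendants per stirpes.
Ylva left no surviving issue, so that branch lapses and is disregarded.
The 1/3 is divided into 2 equal shares of 1/6 among Trygve, Njord.
Trygve predeceased; the 1/6 allotted to Trygve's branch passes to Trygve's issue by representation.
The 1/6 is divided into 2 equal shares of 1/12 among Kolbein, Magnus.
Kolbein is living and takes 1/12.
Magnus is living and takes 1/12.
Njord predeceased; the 1/6 allotted to Njord's branch passes to Njord's issue by representation.
Solveig is the sole taker at this level and receives the full 1/6.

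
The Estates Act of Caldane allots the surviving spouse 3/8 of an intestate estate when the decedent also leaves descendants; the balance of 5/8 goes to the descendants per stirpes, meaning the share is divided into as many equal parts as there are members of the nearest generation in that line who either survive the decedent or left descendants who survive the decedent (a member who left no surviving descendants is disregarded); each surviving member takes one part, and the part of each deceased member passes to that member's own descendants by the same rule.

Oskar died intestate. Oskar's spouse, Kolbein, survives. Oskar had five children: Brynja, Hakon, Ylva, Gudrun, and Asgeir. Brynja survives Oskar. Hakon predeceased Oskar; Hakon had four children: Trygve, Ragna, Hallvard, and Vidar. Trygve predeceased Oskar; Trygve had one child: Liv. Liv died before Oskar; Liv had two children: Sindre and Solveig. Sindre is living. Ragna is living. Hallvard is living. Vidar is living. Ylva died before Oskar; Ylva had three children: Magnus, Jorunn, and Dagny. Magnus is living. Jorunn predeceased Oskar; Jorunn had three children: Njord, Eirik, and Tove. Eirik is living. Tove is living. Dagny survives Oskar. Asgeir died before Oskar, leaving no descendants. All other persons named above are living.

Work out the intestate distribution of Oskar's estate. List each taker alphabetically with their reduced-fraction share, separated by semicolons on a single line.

Kolbein, as surviving spouse, takes 3/8.
The remaining 5/8 passes to Oskar's descendants per stirpes.
Asgeir left no surviving issue, so that branch lapses and is disregarded.
The 5/8 is divided into 4 equal shares of 5/32 among Brynja, Hakon, Ylva, Gudrun.
Brynja is living and takes 5/32.
Hakon predeceased; the 5/32 allotted to Hakon's branch passes to Hakon's issue by representation.
The 5/32 is divided into 4 equal shares of 5/128 among Trygve, Ragna, Hallvard, Vidar.
Trygve predeceased; the 5/128 allotted to Trygve's branch passes to Trygve's issue by representation.
Liv's line is the sole branch at this level, so the full 5/128 passes to Liv's issue by representation.
The 5/128 is divided into 2 equal shares of 5/256 among Sindre, Solveig.
Sindre is living and takes 5/256.
Solveig is living and takes 5/256.
Ragna is living and takes 5/128.
Hallvard is living and takes 5/128.
Vidar is living and takes 5/128.
Ylva predeceased; the 5/32 allotted to Ylva's branch passes to Ylva's issue by representation.
The 5/32 is divided into 3 equal shares of 5/96 among Magnus, Jorunn, Dagny.
Magnus is living and takes 5/96.
Jorunn predeceased; the 5/96 allotted to Jorunn's branch passes to Jorunn's issue by representation.
The 5/96 is divided into 3 equal shares of 5/288 among Njord, Eirik, Tove.
Njord is living and takes 5/288.
Eirik is living and takes 5/288.
Tove is living and takes 5/288.
Dagny is living and takes 5/96.
Gudrun is living and takes 5/32.

Brynja 5/32; Dagny 5/96; Eirik 5/288; Gudrun 5/32; Hallvard 5/128; Kolbein 3/8; Magnus 5/96; Njord 5/288; Ragna 5/128; Sindre 5/256; Solveig 5/256; Tove 5/288; Vidar 5/128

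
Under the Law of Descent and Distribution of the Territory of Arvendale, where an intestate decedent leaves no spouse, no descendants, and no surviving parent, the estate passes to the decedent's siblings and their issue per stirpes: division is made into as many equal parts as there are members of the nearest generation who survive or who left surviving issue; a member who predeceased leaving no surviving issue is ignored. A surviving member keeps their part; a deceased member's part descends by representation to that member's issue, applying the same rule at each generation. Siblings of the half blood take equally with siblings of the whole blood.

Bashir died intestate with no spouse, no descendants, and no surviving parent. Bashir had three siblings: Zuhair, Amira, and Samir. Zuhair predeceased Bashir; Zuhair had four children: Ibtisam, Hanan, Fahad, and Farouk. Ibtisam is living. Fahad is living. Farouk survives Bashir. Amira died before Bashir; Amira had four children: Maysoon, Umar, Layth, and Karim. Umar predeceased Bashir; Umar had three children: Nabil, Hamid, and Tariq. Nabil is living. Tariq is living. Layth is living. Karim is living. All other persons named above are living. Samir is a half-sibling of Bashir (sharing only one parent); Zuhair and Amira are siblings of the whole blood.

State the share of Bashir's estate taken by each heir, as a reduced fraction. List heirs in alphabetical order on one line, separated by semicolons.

Fahad 1/12; Farouk 1/12; Hamid 1/36; Hanan 1/12; Ibtisam 1/12; Karim 1/12; Layth 1/12; Maysoon 1/12; Nabil 1/36; Samir 1/3; Tariq 1/36

No spouse, descendants, or parent survives, so the estate passes to Bashir's siblings per stirpes.
Half-blood and whole-blood siblings take equally under the stated rule.
The estate is divided into 3 equal shares of 1/3 among Zuhair, Amira, Samir.
Zuhair predeceased; the 1/3 allotted to Zuhair's branch passes to Zuhair's issue by representation.
The 1/3 is divided into 4 equal shares of 1/12 among Ibtisam, Hanan, Fahad, Farouk.
Ibtisam is living and takes 1/12.
Hanan is living and takes 1/12.
Fahad is living and takes 1/12.
Farouk is living and takes 1/12.
Amira predeceased; the 1/3 allotted to Amira's branch passes to Amira's issue by representation.
The 1/3 is divided into 4 equal shares of 1/12 among Maysoon, Umar, Layth, Karim.
Maysoon is living and takes 1/12.
Umar predeceased; the 1/12 allotted to Umar's branch passes to Umar's issue by representation.
The 1/12 is divided into 3 equal shares of 1/36 among Nabil, Hamid, Tariq.
Nabil is living and takes 1/36.
Hamid is living and takes 1/36.
Tariq is living and takes 1/36.
Layth is living and takes 1/12.
Karim is living and takes 1/12.
Samir is living and takes 1/3.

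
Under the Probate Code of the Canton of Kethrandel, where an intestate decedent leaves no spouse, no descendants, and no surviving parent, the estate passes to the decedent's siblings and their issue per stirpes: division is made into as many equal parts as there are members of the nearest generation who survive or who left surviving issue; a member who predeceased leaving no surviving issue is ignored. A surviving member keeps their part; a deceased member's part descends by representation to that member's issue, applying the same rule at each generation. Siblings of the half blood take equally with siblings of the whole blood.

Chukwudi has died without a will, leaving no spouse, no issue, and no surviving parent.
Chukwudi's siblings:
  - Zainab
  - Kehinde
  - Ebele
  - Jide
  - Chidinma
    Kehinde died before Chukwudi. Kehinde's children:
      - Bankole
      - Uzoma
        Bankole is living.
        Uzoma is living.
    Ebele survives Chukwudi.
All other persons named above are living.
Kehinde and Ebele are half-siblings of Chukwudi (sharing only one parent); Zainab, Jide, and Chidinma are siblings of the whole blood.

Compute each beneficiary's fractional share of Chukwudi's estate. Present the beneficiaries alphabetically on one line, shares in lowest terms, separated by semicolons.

No spouse, descendants, or parent survives, so the estate passes to Chukwudi's siblings per stirpes.
Half-blood and whole-blood siblings take equally under the stated rule.
The estate is divided into 5 equal shares of 1/5 among Zainab, Kehinde, Ebele, Jide, Chidinma.
Zainab is living and takes 1/5.
Kehinde predeceased; the 1/5 allotted to Kehinde's branch passes to Kehinde's issue by representation.
The 1/5 is divided into 2 equal shares of 1/10 among Bankole, Uzoma.
Bankole is living and takes 1/10.
Uzoma is living and takes 1/10.
Ebele is living and takes 1/5.
Jide is living and takes 1/5.
Chidinma is living and takes 1/5.

Bankole 1/10; Chidinma 1/5; Ebele 1/5; Jide 1/5; Uzoma 1/10; Zainab 1/5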